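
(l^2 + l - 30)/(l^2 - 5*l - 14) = (-l^2 - l + 30)/(-l^2 + 5*l + 14)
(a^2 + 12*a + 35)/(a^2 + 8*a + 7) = (a + 5)/(a + 1)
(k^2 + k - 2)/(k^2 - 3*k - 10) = (k - 1)/(k - 5)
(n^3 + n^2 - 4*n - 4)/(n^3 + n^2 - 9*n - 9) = (n^2 - 4)/(n^2 - 9)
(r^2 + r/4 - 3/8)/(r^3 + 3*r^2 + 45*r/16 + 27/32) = 4*(2*r - 1)/(8*r^2 + 18*r + 9)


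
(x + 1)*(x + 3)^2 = x^3 + 7*x^2 + 15*x + 9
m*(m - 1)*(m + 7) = m^3 + 6*m^2 - 7*m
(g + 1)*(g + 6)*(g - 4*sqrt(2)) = g^3 - 4*sqrt(2)*g^2 + 7*g^2 - 28*sqrt(2)*g + 6*g - 24*sqrt(2)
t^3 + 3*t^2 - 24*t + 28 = (t - 2)^2*(t + 7)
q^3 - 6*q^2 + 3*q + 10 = (q - 5)*(q - 2)*(q + 1)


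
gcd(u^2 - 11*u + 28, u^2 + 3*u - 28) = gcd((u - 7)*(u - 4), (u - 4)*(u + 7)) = u - 4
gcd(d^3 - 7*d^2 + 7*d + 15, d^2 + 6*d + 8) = 1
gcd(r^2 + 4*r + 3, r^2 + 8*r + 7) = r + 1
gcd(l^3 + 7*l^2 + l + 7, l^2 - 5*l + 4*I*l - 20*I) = 1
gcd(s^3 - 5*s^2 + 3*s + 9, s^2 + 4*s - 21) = s - 3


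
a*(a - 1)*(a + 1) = a^3 - a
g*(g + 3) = g^2 + 3*g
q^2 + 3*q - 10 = (q - 2)*(q + 5)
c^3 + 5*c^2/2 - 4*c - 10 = (c - 2)*(c + 2)*(c + 5/2)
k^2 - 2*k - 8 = (k - 4)*(k + 2)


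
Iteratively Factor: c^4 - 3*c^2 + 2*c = (c + 2)*(c^3 - 2*c^2 + c) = (c - 1)*(c + 2)*(c^2 - c) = c*(c - 1)*(c + 2)*(c - 1)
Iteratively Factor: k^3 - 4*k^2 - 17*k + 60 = (k - 3)*(k^2 - k - 20) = (k - 3)*(k + 4)*(k - 5)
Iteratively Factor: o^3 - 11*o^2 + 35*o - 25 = (o - 5)*(o^2 - 6*o + 5) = (o - 5)*(o - 1)*(o - 5)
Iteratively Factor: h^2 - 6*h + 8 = (h - 2)*(h - 4)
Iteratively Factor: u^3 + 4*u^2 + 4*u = (u + 2)*(u^2 + 2*u) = (u + 2)^2*(u)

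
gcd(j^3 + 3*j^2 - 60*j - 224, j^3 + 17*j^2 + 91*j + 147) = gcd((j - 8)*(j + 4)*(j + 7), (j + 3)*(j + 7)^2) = j + 7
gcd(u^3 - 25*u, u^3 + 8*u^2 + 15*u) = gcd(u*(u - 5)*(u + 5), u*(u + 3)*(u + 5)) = u^2 + 5*u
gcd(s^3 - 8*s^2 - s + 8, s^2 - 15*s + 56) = s - 8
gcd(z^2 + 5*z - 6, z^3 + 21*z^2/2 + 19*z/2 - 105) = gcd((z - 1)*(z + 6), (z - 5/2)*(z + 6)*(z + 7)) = z + 6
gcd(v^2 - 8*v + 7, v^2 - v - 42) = v - 7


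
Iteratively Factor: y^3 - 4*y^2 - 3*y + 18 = (y - 3)*(y^2 - y - 6) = (y - 3)^2*(y + 2)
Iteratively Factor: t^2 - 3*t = (t)*(t - 3)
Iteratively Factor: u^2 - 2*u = (u - 2)*(u)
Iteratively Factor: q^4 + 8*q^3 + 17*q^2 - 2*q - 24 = (q + 3)*(q^3 + 5*q^2 + 2*q - 8) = (q + 2)*(q + 3)*(q^2 + 3*q - 4) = (q + 2)*(q + 3)*(q + 4)*(q - 1)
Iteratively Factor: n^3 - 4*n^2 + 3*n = (n - 1)*(n^2 - 3*n) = (n - 3)*(n - 1)*(n)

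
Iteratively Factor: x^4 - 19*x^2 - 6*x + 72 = (x + 3)*(x^3 - 3*x^2 - 10*x + 24) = (x + 3)^2*(x^2 - 6*x + 8) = (x - 2)*(x + 3)^2*(x - 4)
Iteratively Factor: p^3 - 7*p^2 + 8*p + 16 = (p + 1)*(p^2 - 8*p + 16) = (p - 4)*(p + 1)*(p - 4)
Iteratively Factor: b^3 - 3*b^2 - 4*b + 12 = (b + 2)*(b^2 - 5*b + 6) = (b - 3)*(b + 2)*(b - 2)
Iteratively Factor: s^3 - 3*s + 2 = (s - 1)*(s^2 + s - 2) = (s - 1)*(s + 2)*(s - 1)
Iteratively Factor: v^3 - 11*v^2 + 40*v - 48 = (v - 4)*(v^2 - 7*v + 12) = (v - 4)^2*(v - 3)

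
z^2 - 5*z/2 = z*(z - 5/2)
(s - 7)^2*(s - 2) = s^3 - 16*s^2 + 77*s - 98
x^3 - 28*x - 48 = (x - 6)*(x + 2)*(x + 4)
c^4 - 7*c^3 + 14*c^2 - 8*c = c*(c - 4)*(c - 2)*(c - 1)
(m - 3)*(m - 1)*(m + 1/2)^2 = m^4 - 3*m^3 - 3*m^2/4 + 2*m + 3/4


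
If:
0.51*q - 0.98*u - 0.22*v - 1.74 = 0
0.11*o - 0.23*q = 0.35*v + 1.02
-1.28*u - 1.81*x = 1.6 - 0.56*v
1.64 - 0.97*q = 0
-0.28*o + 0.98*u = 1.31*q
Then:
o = -6.32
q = 1.69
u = 0.45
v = -6.01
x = -3.07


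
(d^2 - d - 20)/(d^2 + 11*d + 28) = (d - 5)/(d + 7)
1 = 1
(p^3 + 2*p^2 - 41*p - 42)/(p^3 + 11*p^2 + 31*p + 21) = (p - 6)/(p + 3)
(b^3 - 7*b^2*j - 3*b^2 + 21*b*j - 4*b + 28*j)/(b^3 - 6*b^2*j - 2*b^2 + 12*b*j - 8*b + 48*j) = (b^2 - 7*b*j + b - 7*j)/(b^2 - 6*b*j + 2*b - 12*j)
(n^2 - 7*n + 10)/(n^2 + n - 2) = (n^2 - 7*n + 10)/(n^2 + n - 2)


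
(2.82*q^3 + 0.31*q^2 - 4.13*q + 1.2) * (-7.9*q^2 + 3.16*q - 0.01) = -22.278*q^5 + 6.4622*q^4 + 33.5784*q^3 - 22.5339*q^2 + 3.8333*q - 0.012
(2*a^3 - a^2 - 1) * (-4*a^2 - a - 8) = -8*a^5 + 2*a^4 - 15*a^3 + 12*a^2 + a + 8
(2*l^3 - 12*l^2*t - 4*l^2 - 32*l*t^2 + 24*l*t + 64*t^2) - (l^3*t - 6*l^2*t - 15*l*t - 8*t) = -l^3*t + 2*l^3 - 6*l^2*t - 4*l^2 - 32*l*t^2 + 39*l*t + 64*t^2 + 8*t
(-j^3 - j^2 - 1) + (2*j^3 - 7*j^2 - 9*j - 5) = j^3 - 8*j^2 - 9*j - 6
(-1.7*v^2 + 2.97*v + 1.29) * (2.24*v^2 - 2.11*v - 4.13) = -3.808*v^4 + 10.2398*v^3 + 3.6439*v^2 - 14.988*v - 5.3277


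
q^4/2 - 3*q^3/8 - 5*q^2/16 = q^2*(q/2 + 1/4)*(q - 5/4)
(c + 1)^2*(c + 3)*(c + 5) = c^4 + 10*c^3 + 32*c^2 + 38*c + 15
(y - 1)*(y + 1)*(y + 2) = y^3 + 2*y^2 - y - 2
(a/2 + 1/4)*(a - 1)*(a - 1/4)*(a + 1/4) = a^4/2 - a^3/4 - 9*a^2/32 + a/64 + 1/64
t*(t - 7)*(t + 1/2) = t^3 - 13*t^2/2 - 7*t/2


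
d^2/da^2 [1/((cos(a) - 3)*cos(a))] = (-(1 - cos(2*a))^2 - 45*cos(a)/4 - 11*cos(2*a)/2 + 9*cos(3*a)/4 + 33/2)/((cos(a) - 3)^3*cos(a)^3)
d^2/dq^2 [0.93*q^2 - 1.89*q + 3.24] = 1.86000000000000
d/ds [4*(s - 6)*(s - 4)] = 8*s - 40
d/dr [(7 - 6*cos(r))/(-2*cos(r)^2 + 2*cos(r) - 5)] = 4*(3*cos(r)^2 - 7*cos(r) - 4)*sin(r)/(2*cos(r) - cos(2*r) - 6)^2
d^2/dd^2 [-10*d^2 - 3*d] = -20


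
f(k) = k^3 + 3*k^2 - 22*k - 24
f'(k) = 3*k^2 + 6*k - 22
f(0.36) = -31.48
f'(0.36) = -19.45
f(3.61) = -17.28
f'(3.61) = 38.76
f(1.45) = -46.54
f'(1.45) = -6.99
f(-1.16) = 4.00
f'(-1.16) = -24.92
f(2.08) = -47.78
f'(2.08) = 3.46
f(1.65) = -47.64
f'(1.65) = -3.93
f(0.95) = -41.34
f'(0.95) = -13.59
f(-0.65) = -8.71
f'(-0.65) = -24.63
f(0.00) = -24.00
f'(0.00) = -22.00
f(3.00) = -36.00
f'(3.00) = 23.00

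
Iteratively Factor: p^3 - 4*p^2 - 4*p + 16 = (p + 2)*(p^2 - 6*p + 8) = (p - 4)*(p + 2)*(p - 2)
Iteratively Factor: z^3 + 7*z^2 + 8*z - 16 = (z + 4)*(z^2 + 3*z - 4) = (z - 1)*(z + 4)*(z + 4)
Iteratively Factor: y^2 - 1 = (y + 1)*(y - 1)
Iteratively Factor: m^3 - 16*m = (m - 4)*(m^2 + 4*m) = (m - 4)*(m + 4)*(m)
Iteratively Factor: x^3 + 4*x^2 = (x + 4)*(x^2) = x*(x + 4)*(x)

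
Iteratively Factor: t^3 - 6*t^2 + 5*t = (t - 1)*(t^2 - 5*t) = t*(t - 1)*(t - 5)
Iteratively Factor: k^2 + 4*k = (k)*(k + 4)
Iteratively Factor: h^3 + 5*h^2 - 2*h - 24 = (h + 4)*(h^2 + h - 6) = (h - 2)*(h + 4)*(h + 3)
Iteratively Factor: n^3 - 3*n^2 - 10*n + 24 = (n + 3)*(n^2 - 6*n + 8) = (n - 2)*(n + 3)*(n - 4)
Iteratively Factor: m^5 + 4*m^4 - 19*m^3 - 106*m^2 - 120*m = (m + 3)*(m^4 + m^3 - 22*m^2 - 40*m) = (m + 3)*(m + 4)*(m^3 - 3*m^2 - 10*m) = m*(m + 3)*(m + 4)*(m^2 - 3*m - 10) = m*(m - 5)*(m + 3)*(m + 4)*(m + 2)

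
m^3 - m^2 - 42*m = m*(m - 7)*(m + 6)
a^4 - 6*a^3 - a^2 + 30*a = a*(a - 5)*(a - 3)*(a + 2)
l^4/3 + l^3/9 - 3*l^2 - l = l*(l/3 + 1)*(l - 3)*(l + 1/3)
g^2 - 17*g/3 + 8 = (g - 3)*(g - 8/3)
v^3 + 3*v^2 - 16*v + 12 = (v - 2)*(v - 1)*(v + 6)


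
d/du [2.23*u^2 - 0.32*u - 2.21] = 4.46*u - 0.32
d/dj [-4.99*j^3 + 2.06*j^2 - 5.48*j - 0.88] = -14.97*j^2 + 4.12*j - 5.48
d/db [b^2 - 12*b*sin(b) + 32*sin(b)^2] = -12*b*cos(b) + 2*b - 12*sin(b) + 32*sin(2*b)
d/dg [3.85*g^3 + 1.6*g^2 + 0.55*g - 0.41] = 11.55*g^2 + 3.2*g + 0.55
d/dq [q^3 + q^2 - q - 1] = 3*q^2 + 2*q - 1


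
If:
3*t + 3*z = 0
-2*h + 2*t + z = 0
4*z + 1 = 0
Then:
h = 1/8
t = 1/4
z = -1/4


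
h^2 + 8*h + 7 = (h + 1)*(h + 7)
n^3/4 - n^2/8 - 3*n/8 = n*(n/4 + 1/4)*(n - 3/2)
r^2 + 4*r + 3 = (r + 1)*(r + 3)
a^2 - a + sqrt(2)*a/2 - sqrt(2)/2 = (a - 1)*(a + sqrt(2)/2)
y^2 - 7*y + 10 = (y - 5)*(y - 2)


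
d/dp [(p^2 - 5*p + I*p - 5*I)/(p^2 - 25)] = (5 - I)/(p^2 + 10*p + 25)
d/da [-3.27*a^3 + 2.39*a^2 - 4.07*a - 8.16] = -9.81*a^2 + 4.78*a - 4.07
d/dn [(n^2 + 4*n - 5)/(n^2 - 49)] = 4*(-n^2 - 22*n - 49)/(n^4 - 98*n^2 + 2401)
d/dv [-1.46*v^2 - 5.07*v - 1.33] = -2.92*v - 5.07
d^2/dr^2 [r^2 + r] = 2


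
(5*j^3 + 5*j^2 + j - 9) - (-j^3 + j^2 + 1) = 6*j^3 + 4*j^2 + j - 10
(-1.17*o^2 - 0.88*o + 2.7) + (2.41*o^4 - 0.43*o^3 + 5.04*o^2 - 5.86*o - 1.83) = 2.41*o^4 - 0.43*o^3 + 3.87*o^2 - 6.74*o + 0.87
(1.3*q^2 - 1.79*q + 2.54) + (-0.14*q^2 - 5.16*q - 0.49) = 1.16*q^2 - 6.95*q + 2.05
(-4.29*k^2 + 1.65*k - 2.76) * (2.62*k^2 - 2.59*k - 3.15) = -11.2398*k^4 + 15.4341*k^3 + 2.0088*k^2 + 1.9509*k + 8.694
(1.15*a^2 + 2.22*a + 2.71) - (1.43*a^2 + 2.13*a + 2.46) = -0.28*a^2 + 0.0900000000000003*a + 0.25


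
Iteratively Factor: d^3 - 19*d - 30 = (d + 2)*(d^2 - 2*d - 15) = (d + 2)*(d + 3)*(d - 5)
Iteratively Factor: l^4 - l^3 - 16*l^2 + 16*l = (l)*(l^3 - l^2 - 16*l + 16) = l*(l + 4)*(l^2 - 5*l + 4) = l*(l - 1)*(l + 4)*(l - 4)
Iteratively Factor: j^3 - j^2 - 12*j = (j)*(j^2 - j - 12) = j*(j - 4)*(j + 3)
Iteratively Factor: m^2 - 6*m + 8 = (m - 4)*(m - 2)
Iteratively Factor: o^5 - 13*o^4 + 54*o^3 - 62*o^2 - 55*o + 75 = (o - 1)*(o^4 - 12*o^3 + 42*o^2 - 20*o - 75) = (o - 5)*(o - 1)*(o^3 - 7*o^2 + 7*o + 15) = (o - 5)*(o - 3)*(o - 1)*(o^2 - 4*o - 5) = (o - 5)*(o - 3)*(o - 1)*(o + 1)*(o - 5)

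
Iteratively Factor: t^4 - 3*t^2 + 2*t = (t - 1)*(t^3 + t^2 - 2*t) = (t - 1)^2*(t^2 + 2*t) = t*(t - 1)^2*(t + 2)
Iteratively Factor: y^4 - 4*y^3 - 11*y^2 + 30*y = (y + 3)*(y^3 - 7*y^2 + 10*y) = (y - 5)*(y + 3)*(y^2 - 2*y) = (y - 5)*(y - 2)*(y + 3)*(y)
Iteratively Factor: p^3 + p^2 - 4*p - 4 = (p + 2)*(p^2 - p - 2) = (p - 2)*(p + 2)*(p + 1)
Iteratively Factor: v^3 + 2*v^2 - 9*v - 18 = (v + 3)*(v^2 - v - 6) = (v + 2)*(v + 3)*(v - 3)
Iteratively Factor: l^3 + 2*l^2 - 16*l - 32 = (l + 2)*(l^2 - 16) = (l - 4)*(l + 2)*(l + 4)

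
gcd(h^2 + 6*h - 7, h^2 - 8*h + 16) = 1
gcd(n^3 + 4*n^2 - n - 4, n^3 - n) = n^2 - 1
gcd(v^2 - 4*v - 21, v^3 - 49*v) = v - 7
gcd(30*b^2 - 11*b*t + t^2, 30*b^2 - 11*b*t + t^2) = 30*b^2 - 11*b*t + t^2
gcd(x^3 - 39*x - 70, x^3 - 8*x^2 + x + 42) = x^2 - 5*x - 14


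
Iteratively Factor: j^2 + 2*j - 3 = (j - 1)*(j + 3)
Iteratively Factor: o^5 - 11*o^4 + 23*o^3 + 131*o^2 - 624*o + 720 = (o - 3)*(o^4 - 8*o^3 - o^2 + 128*o - 240) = (o - 4)*(o - 3)*(o^3 - 4*o^2 - 17*o + 60) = (o - 5)*(o - 4)*(o - 3)*(o^2 + o - 12) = (o - 5)*(o - 4)*(o - 3)^2*(o + 4)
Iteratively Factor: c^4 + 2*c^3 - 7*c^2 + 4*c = (c + 4)*(c^3 - 2*c^2 + c) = (c - 1)*(c + 4)*(c^2 - c) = (c - 1)^2*(c + 4)*(c)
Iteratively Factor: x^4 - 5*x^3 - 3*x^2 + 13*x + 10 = (x - 2)*(x^3 - 3*x^2 - 9*x - 5) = (x - 2)*(x + 1)*(x^2 - 4*x - 5) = (x - 5)*(x - 2)*(x + 1)*(x + 1)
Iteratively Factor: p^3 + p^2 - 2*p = (p)*(p^2 + p - 2) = p*(p + 2)*(p - 1)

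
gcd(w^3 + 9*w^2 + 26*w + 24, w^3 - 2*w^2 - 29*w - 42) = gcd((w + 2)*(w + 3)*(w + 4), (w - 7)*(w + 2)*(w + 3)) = w^2 + 5*w + 6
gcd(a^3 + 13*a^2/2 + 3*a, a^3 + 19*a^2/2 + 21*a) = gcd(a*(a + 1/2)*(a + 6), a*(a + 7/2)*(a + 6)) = a^2 + 6*a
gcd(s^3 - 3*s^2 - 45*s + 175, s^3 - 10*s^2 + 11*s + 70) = s - 5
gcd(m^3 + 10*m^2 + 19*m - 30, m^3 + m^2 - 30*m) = m + 6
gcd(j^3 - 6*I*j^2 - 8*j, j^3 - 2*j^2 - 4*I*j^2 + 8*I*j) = j^2 - 4*I*j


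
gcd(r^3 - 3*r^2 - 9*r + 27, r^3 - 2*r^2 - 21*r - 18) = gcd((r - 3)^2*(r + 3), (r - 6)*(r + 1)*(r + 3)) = r + 3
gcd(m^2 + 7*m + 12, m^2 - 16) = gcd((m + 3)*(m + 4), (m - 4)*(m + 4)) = m + 4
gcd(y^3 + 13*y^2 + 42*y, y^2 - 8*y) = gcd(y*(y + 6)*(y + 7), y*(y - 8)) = y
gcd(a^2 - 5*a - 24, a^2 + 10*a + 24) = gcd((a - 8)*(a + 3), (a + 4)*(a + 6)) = 1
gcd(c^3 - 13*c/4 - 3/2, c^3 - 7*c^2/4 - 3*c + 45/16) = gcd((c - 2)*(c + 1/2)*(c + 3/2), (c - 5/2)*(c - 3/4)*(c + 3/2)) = c + 3/2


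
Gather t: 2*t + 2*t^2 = 2*t^2 + 2*t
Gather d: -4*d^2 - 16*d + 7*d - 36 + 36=-4*d^2 - 9*d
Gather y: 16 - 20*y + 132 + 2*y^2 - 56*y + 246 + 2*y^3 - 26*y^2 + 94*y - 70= 2*y^3 - 24*y^2 + 18*y + 324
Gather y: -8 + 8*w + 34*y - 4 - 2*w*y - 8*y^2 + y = 8*w - 8*y^2 + y*(35 - 2*w) - 12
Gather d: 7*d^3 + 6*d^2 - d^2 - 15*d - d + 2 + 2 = 7*d^3 + 5*d^2 - 16*d + 4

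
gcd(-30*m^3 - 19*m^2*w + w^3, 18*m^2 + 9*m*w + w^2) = 3*m + w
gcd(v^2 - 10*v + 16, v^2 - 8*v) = v - 8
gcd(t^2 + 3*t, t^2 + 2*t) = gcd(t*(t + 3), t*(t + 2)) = t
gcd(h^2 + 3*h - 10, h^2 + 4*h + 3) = 1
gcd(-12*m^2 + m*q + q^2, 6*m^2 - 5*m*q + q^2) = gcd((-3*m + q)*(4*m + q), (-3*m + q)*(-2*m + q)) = -3*m + q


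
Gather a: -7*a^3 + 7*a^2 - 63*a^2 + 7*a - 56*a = -7*a^3 - 56*a^2 - 49*a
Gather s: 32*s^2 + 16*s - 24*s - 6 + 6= 32*s^2 - 8*s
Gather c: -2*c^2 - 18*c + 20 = -2*c^2 - 18*c + 20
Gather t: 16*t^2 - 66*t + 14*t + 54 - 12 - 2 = 16*t^2 - 52*t + 40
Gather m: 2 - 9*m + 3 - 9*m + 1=6 - 18*m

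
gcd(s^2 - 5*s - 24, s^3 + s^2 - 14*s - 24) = s + 3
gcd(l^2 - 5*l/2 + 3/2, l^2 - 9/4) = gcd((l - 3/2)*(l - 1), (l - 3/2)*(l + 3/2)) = l - 3/2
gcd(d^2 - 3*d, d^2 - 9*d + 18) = d - 3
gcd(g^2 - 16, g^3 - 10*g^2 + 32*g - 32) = g - 4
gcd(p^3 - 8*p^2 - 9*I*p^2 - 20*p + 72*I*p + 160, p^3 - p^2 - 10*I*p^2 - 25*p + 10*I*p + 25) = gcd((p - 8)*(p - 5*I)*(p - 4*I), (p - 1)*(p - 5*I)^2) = p - 5*I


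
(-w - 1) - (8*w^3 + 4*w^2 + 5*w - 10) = -8*w^3 - 4*w^2 - 6*w + 9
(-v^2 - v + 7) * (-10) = 10*v^2 + 10*v - 70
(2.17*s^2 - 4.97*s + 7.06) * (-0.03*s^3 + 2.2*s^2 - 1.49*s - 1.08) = -0.0651*s^5 + 4.9231*s^4 - 14.3791*s^3 + 20.5937*s^2 - 5.1518*s - 7.6248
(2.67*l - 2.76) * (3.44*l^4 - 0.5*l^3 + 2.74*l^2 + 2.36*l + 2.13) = 9.1848*l^5 - 10.8294*l^4 + 8.6958*l^3 - 1.2612*l^2 - 0.8265*l - 5.8788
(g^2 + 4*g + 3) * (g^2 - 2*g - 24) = g^4 + 2*g^3 - 29*g^2 - 102*g - 72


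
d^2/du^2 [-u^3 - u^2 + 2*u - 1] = -6*u - 2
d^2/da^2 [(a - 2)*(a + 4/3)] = 2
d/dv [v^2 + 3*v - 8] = 2*v + 3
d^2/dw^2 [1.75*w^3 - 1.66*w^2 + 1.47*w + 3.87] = 10.5*w - 3.32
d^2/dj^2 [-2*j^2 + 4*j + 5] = -4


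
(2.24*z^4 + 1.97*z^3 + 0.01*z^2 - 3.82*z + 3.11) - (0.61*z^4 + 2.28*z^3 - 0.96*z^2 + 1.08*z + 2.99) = 1.63*z^4 - 0.31*z^3 + 0.97*z^2 - 4.9*z + 0.12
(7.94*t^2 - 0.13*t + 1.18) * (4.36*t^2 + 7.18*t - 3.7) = 34.6184*t^4 + 56.4424*t^3 - 25.1666*t^2 + 8.9534*t - 4.366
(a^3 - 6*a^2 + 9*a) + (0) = a^3 - 6*a^2 + 9*a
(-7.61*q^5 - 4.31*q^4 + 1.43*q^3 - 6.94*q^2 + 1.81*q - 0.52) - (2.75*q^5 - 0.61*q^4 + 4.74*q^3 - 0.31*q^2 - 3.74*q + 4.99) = -10.36*q^5 - 3.7*q^4 - 3.31*q^3 - 6.63*q^2 + 5.55*q - 5.51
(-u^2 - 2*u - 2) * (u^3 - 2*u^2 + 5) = -u^5 + 2*u^3 - u^2 - 10*u - 10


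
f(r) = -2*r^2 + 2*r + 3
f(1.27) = 2.31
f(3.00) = -9.00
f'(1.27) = -3.08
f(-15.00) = -477.00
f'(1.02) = -2.08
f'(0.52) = -0.08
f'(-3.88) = 17.52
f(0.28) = 3.40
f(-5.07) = -58.55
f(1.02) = 2.96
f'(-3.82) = 17.28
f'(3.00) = -10.00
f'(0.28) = 0.88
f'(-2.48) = 11.92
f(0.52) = 3.50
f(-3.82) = -33.82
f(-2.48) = -14.26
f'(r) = 2 - 4*r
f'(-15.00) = 62.00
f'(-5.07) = 22.28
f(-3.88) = -34.87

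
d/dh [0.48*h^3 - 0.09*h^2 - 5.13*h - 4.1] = 1.44*h^2 - 0.18*h - 5.13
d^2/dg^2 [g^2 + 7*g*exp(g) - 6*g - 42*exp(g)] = 7*g*exp(g) - 28*exp(g) + 2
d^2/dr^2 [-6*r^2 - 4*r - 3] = -12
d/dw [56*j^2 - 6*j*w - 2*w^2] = -6*j - 4*w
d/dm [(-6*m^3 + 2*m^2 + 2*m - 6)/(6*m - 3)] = 2*(-12*m^3 + 11*m^2 - 2*m + 5)/(3*(4*m^2 - 4*m + 1))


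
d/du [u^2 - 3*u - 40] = 2*u - 3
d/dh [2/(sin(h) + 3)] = -2*cos(h)/(sin(h) + 3)^2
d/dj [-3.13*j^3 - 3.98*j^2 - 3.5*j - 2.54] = -9.39*j^2 - 7.96*j - 3.5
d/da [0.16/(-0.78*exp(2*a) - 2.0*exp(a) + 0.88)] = (0.2496*exp(a) + 0.32)*exp(a)/(0.78*exp(2*a) + 2.0*exp(a) - 0.88)^2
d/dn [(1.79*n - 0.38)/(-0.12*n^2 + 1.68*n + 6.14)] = (0.2148*n^2 - 0.0912000000000002*n + 11.629)/(0.0144*n^4 - 0.4032*n^3 + 1.3488*n^2 + 20.6304*n + 37.6996)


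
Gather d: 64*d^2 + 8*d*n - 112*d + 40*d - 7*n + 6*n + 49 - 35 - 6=64*d^2 + d*(8*n - 72) - n + 8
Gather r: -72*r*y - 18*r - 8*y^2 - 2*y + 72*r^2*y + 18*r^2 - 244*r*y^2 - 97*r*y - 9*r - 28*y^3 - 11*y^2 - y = r^2*(72*y + 18) + r*(-244*y^2 - 169*y - 27) - 28*y^3 - 19*y^2 - 3*y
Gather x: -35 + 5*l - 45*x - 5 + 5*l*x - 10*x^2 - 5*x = 5*l - 10*x^2 + x*(5*l - 50) - 40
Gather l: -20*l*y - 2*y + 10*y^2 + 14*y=-20*l*y + 10*y^2 + 12*y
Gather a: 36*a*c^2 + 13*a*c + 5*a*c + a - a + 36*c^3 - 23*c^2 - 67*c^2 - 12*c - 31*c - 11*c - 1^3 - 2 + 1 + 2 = a*(36*c^2 + 18*c) + 36*c^3 - 90*c^2 - 54*c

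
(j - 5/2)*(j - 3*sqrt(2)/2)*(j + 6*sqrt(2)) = j^3 - 5*j^2/2 + 9*sqrt(2)*j^2/2 - 18*j - 45*sqrt(2)*j/4 + 45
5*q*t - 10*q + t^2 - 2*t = (5*q + t)*(t - 2)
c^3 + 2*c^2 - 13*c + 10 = (c - 2)*(c - 1)*(c + 5)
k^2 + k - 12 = (k - 3)*(k + 4)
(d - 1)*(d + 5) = d^2 + 4*d - 5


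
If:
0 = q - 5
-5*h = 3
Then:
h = -3/5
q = 5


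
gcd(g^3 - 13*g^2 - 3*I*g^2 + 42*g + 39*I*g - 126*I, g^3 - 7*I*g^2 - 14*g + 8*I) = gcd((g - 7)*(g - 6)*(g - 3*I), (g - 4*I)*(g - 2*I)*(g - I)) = 1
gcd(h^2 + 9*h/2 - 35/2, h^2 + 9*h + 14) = h + 7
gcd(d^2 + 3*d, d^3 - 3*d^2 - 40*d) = d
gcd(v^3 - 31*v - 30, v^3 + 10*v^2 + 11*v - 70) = v + 5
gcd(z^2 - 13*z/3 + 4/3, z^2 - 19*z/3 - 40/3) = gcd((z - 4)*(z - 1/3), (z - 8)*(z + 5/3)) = 1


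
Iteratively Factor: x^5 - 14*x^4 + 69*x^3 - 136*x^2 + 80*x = (x)*(x^4 - 14*x^3 + 69*x^2 - 136*x + 80) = x*(x - 1)*(x^3 - 13*x^2 + 56*x - 80) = x*(x - 5)*(x - 1)*(x^2 - 8*x + 16) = x*(x - 5)*(x - 4)*(x - 1)*(x - 4)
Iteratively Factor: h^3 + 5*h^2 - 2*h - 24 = (h + 4)*(h^2 + h - 6) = (h - 2)*(h + 4)*(h + 3)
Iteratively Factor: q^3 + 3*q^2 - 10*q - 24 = (q + 2)*(q^2 + q - 12) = (q - 3)*(q + 2)*(q + 4)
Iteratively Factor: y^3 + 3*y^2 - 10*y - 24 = (y + 4)*(y^2 - y - 6) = (y + 2)*(y + 4)*(y - 3)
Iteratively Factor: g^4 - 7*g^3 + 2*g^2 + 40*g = (g - 5)*(g^3 - 2*g^2 - 8*g) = (g - 5)*(g - 4)*(g^2 + 2*g) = g*(g - 5)*(g - 4)*(g + 2)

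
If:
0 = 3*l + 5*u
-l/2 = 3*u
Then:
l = 0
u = 0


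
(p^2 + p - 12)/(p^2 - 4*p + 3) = (p + 4)/(p - 1)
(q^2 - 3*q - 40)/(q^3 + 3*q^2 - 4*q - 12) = (q^2 - 3*q - 40)/(q^3 + 3*q^2 - 4*q - 12)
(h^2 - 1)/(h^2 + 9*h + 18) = (h^2 - 1)/(h^2 + 9*h + 18)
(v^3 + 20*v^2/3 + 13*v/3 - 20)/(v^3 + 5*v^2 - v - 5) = (v^2 + 5*v/3 - 4)/(v^2 - 1)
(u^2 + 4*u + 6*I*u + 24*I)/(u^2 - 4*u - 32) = (u + 6*I)/(u - 8)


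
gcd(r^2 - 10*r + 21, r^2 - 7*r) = r - 7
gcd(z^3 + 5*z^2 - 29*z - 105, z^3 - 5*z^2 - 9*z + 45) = z^2 - 2*z - 15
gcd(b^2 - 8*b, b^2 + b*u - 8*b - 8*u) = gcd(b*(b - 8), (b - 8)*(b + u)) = b - 8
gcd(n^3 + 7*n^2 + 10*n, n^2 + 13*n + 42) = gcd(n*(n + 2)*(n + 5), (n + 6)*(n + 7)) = 1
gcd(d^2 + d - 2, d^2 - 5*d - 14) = d + 2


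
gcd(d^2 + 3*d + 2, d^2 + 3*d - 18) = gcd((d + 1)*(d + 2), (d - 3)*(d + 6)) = 1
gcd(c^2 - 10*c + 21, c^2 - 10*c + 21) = c^2 - 10*c + 21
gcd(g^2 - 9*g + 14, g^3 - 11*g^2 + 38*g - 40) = g - 2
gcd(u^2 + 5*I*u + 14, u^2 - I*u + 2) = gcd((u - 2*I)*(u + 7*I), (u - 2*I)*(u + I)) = u - 2*I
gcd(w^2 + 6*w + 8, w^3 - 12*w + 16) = w + 4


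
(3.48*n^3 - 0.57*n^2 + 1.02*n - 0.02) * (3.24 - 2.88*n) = -10.0224*n^4 + 12.9168*n^3 - 4.7844*n^2 + 3.3624*n - 0.0648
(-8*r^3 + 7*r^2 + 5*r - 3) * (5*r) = -40*r^4 + 35*r^3 + 25*r^2 - 15*r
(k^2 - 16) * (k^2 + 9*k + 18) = k^4 + 9*k^3 + 2*k^2 - 144*k - 288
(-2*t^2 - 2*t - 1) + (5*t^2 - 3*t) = 3*t^2 - 5*t - 1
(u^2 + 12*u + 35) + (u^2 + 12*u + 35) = 2*u^2 + 24*u + 70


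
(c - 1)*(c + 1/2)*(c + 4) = c^3 + 7*c^2/2 - 5*c/2 - 2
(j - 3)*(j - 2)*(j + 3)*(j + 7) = j^4 + 5*j^3 - 23*j^2 - 45*j + 126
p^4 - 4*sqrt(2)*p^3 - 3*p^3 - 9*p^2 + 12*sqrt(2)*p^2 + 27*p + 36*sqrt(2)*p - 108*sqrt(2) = (p - 3)^2*(p + 3)*(p - 4*sqrt(2))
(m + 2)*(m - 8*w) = m^2 - 8*m*w + 2*m - 16*w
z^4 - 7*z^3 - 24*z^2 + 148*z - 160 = (z - 8)*(z - 2)^2*(z + 5)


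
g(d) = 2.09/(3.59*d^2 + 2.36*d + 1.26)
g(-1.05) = 0.76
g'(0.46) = -1.23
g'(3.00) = -0.03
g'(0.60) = -0.88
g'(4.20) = -0.01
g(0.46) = 0.67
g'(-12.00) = 0.00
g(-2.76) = 0.09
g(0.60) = 0.53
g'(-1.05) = 1.44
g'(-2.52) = 0.10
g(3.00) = 0.05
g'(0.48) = -1.17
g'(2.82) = -0.04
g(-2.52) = 0.12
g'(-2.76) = 0.07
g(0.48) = 0.65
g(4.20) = 0.03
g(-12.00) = 0.00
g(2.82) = 0.06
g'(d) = 2.09*(-7.18*d - 2.36)/(3.59*d^2 + 2.36*d + 1.26)^2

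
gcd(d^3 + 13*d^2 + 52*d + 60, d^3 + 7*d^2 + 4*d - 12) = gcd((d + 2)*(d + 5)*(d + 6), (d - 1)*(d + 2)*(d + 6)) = d^2 + 8*d + 12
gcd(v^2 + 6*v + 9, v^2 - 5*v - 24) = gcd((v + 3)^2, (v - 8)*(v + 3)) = v + 3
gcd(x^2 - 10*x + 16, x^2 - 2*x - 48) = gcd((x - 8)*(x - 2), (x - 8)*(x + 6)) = x - 8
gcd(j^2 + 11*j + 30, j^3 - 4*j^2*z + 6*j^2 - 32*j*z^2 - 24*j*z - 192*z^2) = j + 6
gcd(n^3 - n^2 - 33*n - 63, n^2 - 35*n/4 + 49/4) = n - 7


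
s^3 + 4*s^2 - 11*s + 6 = (s - 1)^2*(s + 6)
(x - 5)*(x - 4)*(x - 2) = x^3 - 11*x^2 + 38*x - 40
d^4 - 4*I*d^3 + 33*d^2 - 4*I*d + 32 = (d - 8*I)*(d - I)*(d + I)*(d + 4*I)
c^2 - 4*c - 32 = (c - 8)*(c + 4)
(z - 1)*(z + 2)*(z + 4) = z^3 + 5*z^2 + 2*z - 8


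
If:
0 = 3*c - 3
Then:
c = 1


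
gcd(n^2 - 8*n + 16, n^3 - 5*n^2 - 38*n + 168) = n - 4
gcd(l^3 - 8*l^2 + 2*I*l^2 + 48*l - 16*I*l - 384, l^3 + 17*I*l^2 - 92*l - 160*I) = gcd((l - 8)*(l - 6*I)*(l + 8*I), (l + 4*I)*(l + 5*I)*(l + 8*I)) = l + 8*I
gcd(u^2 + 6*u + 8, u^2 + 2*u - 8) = u + 4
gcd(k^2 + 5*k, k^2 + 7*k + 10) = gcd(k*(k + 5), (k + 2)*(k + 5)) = k + 5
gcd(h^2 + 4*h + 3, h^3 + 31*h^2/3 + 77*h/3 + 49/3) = h + 1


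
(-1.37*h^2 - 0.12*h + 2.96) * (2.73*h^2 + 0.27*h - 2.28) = -3.7401*h^4 - 0.6975*h^3 + 11.172*h^2 + 1.0728*h - 6.7488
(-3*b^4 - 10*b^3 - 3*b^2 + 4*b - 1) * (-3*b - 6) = 9*b^5 + 48*b^4 + 69*b^3 + 6*b^2 - 21*b + 6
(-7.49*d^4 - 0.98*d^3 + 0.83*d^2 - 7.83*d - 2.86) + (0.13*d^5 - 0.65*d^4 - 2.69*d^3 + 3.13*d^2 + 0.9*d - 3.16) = 0.13*d^5 - 8.14*d^4 - 3.67*d^3 + 3.96*d^2 - 6.93*d - 6.02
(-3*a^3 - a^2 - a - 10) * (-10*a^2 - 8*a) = 30*a^5 + 34*a^4 + 18*a^3 + 108*a^2 + 80*a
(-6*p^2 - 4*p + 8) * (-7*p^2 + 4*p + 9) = 42*p^4 + 4*p^3 - 126*p^2 - 4*p + 72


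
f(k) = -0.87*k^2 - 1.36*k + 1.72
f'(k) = -1.74*k - 1.36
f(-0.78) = 2.25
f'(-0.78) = -0.00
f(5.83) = -35.78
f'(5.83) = -11.50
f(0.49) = 0.84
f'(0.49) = -2.21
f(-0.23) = 1.99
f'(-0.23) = -0.96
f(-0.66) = 2.24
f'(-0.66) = -0.21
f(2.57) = -7.52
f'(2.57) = -5.83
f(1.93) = -4.15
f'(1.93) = -4.72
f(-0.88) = 2.24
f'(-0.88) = 0.17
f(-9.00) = -56.51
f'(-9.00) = 14.30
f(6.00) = -37.76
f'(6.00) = -11.80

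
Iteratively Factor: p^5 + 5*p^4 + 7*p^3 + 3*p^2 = (p)*(p^4 + 5*p^3 + 7*p^2 + 3*p) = p^2*(p^3 + 5*p^2 + 7*p + 3) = p^2*(p + 1)*(p^2 + 4*p + 3) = p^2*(p + 1)*(p + 3)*(p + 1)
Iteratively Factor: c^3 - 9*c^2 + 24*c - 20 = (c - 5)*(c^2 - 4*c + 4) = (c - 5)*(c - 2)*(c - 2)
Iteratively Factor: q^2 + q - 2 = (q + 2)*(q - 1)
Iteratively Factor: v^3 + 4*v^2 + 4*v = (v + 2)*(v^2 + 2*v) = v*(v + 2)*(v + 2)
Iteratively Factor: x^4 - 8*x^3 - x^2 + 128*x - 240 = (x - 4)*(x^3 - 4*x^2 - 17*x + 60) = (x - 4)*(x + 4)*(x^2 - 8*x + 15) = (x - 4)*(x - 3)*(x + 4)*(x - 5)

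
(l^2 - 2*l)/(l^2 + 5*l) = (l - 2)/(l + 5)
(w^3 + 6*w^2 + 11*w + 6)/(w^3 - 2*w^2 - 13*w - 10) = (w + 3)/(w - 5)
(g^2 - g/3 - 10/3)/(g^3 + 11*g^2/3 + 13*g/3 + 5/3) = (g - 2)/(g^2 + 2*g + 1)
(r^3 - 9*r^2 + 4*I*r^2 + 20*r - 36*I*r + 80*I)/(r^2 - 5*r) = r - 4 + 4*I - 16*I/r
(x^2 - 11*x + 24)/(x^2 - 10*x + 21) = (x - 8)/(x - 7)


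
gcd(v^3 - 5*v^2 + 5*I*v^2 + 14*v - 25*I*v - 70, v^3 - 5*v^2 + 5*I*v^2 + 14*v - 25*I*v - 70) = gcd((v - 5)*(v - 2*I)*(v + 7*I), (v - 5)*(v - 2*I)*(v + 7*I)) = v^3 + v^2*(-5 + 5*I) + v*(14 - 25*I) - 70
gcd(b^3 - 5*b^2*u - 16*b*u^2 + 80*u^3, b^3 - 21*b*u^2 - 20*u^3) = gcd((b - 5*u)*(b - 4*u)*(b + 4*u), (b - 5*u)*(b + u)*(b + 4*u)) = -b^2 + b*u + 20*u^2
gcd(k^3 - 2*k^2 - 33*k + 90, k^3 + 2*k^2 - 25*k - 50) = k - 5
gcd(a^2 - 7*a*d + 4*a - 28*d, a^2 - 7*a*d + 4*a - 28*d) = a^2 - 7*a*d + 4*a - 28*d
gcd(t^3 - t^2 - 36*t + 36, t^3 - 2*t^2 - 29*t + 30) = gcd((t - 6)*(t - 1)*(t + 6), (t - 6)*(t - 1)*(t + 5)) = t^2 - 7*t + 6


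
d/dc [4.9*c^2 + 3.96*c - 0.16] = 9.8*c + 3.96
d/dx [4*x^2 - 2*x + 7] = 8*x - 2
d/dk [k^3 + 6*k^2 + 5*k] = 3*k^2 + 12*k + 5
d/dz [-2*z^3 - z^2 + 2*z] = -6*z^2 - 2*z + 2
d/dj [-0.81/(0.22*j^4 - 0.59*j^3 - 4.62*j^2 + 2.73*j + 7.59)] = (0.7128*j^3 - 1.4337*j^2 - 7.4844*j + 2.2113)/(0.22*j^4 - 0.59*j^3 - 4.62*j^2 + 2.73*j + 7.59)^2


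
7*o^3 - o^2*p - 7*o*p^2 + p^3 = (-7*o + p)*(-o + p)*(o + p)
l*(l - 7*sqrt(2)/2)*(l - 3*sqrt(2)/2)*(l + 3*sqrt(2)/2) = l^4 - 7*sqrt(2)*l^3/2 - 9*l^2/2 + 63*sqrt(2)*l/4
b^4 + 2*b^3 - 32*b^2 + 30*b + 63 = (b - 3)^2*(b + 1)*(b + 7)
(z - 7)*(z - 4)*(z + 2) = z^3 - 9*z^2 + 6*z + 56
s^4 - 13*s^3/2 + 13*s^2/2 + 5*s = s*(s - 5)*(s - 2)*(s + 1/2)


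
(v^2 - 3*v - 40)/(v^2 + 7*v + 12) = (v^2 - 3*v - 40)/(v^2 + 7*v + 12)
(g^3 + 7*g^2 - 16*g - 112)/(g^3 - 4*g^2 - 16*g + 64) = (g + 7)/(g - 4)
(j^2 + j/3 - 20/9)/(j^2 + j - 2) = (j^2 + j/3 - 20/9)/(j^2 + j - 2)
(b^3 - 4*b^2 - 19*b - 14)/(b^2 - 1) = (b^2 - 5*b - 14)/(b - 1)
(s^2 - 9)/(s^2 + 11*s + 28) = (s^2 - 9)/(s^2 + 11*s + 28)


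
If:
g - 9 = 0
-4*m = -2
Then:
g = 9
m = 1/2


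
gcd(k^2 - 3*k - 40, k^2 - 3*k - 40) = k^2 - 3*k - 40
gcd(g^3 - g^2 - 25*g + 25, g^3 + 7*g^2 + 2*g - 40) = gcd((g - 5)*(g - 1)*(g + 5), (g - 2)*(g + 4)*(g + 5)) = g + 5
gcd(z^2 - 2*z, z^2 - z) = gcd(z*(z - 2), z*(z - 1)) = z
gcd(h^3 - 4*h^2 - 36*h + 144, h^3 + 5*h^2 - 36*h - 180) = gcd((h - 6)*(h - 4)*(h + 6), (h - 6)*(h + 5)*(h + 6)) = h^2 - 36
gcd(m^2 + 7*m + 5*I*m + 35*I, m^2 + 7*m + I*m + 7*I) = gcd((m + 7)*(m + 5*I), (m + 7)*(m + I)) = m + 7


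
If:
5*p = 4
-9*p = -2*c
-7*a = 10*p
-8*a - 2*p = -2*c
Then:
No Solution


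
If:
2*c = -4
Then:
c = -2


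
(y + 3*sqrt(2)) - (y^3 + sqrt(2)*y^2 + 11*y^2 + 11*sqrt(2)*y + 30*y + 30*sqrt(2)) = -y^3 - 11*y^2 - sqrt(2)*y^2 - 29*y - 11*sqrt(2)*y - 27*sqrt(2)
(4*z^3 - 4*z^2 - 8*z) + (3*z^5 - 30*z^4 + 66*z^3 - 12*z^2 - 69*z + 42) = 3*z^5 - 30*z^4 + 70*z^3 - 16*z^2 - 77*z + 42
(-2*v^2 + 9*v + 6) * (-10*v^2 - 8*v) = 20*v^4 - 74*v^3 - 132*v^2 - 48*v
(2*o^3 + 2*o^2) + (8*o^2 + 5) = 2*o^3 + 10*o^2 + 5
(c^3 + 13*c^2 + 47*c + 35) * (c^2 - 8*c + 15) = c^5 + 5*c^4 - 42*c^3 - 146*c^2 + 425*c + 525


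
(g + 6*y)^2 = g^2 + 12*g*y + 36*y^2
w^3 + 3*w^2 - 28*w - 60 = (w - 5)*(w + 2)*(w + 6)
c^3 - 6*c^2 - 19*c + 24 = (c - 8)*(c - 1)*(c + 3)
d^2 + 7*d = d*(d + 7)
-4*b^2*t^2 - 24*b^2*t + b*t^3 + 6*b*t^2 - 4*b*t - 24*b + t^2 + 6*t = (-4*b + t)*(t + 6)*(b*t + 1)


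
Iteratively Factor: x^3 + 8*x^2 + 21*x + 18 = (x + 3)*(x^2 + 5*x + 6) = (x + 3)^2*(x + 2)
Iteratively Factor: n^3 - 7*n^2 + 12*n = (n - 4)*(n^2 - 3*n) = n*(n - 4)*(n - 3)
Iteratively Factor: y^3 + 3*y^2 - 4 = (y + 2)*(y^2 + y - 2) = (y + 2)^2*(y - 1)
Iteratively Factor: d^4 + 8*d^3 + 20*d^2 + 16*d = (d)*(d^3 + 8*d^2 + 20*d + 16) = d*(d + 4)*(d^2 + 4*d + 4) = d*(d + 2)*(d + 4)*(d + 2)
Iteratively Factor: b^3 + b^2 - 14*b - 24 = (b - 4)*(b^2 + 5*b + 6) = (b - 4)*(b + 2)*(b + 3)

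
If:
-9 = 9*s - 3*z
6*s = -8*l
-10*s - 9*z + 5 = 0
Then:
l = 33/74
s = -22/37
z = 45/37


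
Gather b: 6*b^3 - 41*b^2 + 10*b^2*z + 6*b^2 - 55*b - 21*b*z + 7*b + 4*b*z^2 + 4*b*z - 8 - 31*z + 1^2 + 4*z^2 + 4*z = 6*b^3 + b^2*(10*z - 35) + b*(4*z^2 - 17*z - 48) + 4*z^2 - 27*z - 7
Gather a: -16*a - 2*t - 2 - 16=-16*a - 2*t - 18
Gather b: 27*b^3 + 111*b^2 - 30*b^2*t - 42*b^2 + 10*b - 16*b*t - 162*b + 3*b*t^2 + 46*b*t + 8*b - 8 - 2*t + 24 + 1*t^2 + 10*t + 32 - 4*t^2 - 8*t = 27*b^3 + b^2*(69 - 30*t) + b*(3*t^2 + 30*t - 144) - 3*t^2 + 48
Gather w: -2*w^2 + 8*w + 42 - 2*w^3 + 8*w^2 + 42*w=-2*w^3 + 6*w^2 + 50*w + 42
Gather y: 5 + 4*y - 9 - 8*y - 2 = -4*y - 6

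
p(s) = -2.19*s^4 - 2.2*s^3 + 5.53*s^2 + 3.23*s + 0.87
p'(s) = -8.76*s^3 - 6.6*s^2 + 11.06*s + 3.23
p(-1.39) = 4.80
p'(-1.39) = -1.37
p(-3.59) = -201.43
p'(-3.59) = 283.77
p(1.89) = -16.07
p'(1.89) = -58.58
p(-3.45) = -164.37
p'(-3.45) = 246.23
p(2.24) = -44.01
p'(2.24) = -103.57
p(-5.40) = -1371.07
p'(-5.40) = 1130.43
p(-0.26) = 0.43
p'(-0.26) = 0.06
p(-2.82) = -53.42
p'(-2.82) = 116.00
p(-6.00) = -2182.47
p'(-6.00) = 1591.43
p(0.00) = 0.87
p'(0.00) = 3.23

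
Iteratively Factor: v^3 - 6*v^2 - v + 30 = (v + 2)*(v^2 - 8*v + 15) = (v - 5)*(v + 2)*(v - 3)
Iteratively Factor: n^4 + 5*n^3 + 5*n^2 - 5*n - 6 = (n + 1)*(n^3 + 4*n^2 + n - 6) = (n - 1)*(n + 1)*(n^2 + 5*n + 6) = (n - 1)*(n + 1)*(n + 2)*(n + 3)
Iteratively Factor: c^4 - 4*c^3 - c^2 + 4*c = (c)*(c^3 - 4*c^2 - c + 4) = c*(c - 1)*(c^2 - 3*c - 4) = c*(c - 4)*(c - 1)*(c + 1)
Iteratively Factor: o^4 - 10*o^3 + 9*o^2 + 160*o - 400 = (o + 4)*(o^3 - 14*o^2 + 65*o - 100) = (o - 5)*(o + 4)*(o^2 - 9*o + 20) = (o - 5)^2*(o + 4)*(o - 4)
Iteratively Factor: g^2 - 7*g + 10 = (g - 2)*(g - 5)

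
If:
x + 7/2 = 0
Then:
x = -7/2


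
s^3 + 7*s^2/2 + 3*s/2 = s*(s + 1/2)*(s + 3)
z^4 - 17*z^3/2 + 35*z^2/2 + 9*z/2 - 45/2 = (z - 5)*(z - 3)*(z - 3/2)*(z + 1)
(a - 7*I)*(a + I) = a^2 - 6*I*a + 7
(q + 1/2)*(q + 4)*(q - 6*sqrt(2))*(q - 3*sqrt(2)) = q^4 - 9*sqrt(2)*q^3 + 9*q^3/2 - 81*sqrt(2)*q^2/2 + 38*q^2 - 18*sqrt(2)*q + 162*q + 72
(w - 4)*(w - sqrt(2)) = w^2 - 4*w - sqrt(2)*w + 4*sqrt(2)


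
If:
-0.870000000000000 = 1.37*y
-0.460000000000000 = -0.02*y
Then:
No Solution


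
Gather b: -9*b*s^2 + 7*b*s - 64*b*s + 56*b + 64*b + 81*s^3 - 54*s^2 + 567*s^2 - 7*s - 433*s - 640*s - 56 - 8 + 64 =b*(-9*s^2 - 57*s + 120) + 81*s^3 + 513*s^2 - 1080*s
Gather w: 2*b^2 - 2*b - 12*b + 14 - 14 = 2*b^2 - 14*b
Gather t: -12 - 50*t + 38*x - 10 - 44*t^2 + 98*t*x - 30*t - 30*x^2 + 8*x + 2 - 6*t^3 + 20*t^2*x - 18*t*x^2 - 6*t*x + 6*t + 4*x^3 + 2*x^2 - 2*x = -6*t^3 + t^2*(20*x - 44) + t*(-18*x^2 + 92*x - 74) + 4*x^3 - 28*x^2 + 44*x - 20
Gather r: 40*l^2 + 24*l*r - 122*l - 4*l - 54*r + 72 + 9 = 40*l^2 - 126*l + r*(24*l - 54) + 81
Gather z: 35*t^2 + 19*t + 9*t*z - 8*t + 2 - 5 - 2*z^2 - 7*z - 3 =35*t^2 + 11*t - 2*z^2 + z*(9*t - 7) - 6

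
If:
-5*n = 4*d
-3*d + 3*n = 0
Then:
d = 0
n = 0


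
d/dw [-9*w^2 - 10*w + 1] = -18*w - 10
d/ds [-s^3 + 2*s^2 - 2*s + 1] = -3*s^2 + 4*s - 2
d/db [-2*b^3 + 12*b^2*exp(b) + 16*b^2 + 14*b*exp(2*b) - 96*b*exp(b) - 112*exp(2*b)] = 12*b^2*exp(b) - 6*b^2 + 28*b*exp(2*b) - 72*b*exp(b) + 32*b - 210*exp(2*b) - 96*exp(b)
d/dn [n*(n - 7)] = 2*n - 7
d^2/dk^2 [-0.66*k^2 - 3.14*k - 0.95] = -1.32000000000000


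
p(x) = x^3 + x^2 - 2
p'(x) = 3*x^2 + 2*x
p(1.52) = 3.82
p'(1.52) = 9.97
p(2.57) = 21.58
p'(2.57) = 24.95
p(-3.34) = -28.10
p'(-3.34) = 26.79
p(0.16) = -1.97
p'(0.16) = 0.40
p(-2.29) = -8.76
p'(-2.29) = 11.15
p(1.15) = 0.84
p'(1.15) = 6.27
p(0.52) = -1.59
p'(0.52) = 1.85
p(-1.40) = -2.78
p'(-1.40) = 3.08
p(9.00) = 808.00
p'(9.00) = 261.00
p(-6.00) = -182.00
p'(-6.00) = 96.00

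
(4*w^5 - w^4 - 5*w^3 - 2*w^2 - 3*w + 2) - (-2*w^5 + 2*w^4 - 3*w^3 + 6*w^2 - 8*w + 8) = 6*w^5 - 3*w^4 - 2*w^3 - 8*w^2 + 5*w - 6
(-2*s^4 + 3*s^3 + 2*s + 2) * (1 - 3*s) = 6*s^5 - 11*s^4 + 3*s^3 - 6*s^2 - 4*s + 2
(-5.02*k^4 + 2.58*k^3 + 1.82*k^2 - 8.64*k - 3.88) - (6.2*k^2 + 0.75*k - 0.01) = -5.02*k^4 + 2.58*k^3 - 4.38*k^2 - 9.39*k - 3.87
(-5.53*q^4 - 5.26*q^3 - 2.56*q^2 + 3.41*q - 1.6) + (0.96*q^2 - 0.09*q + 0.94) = -5.53*q^4 - 5.26*q^3 - 1.6*q^2 + 3.32*q - 0.66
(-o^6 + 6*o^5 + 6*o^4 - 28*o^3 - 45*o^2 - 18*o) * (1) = -o^6 + 6*o^5 + 6*o^4 - 28*o^3 - 45*o^2 - 18*o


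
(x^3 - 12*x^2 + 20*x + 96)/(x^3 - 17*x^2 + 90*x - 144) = (x + 2)/(x - 3)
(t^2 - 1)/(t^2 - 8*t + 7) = (t + 1)/(t - 7)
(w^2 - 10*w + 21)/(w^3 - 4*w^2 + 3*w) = (w - 7)/(w*(w - 1))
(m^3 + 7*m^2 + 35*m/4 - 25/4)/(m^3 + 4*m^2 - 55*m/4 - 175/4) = (2*m - 1)/(2*m - 7)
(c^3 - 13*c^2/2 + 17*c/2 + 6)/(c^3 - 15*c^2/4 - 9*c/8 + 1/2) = 4*(c - 3)/(4*c - 1)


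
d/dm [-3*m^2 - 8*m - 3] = -6*m - 8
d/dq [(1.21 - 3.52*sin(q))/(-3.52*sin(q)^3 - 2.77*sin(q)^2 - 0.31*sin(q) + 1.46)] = (-24.7808*sin(q)^3 + 3.0272*sin(q)^2 + 6.7034*sin(q) - 4.7641)*cos(q)/(12.3904*sin(q)^6 + 19.5008*sin(q)^5 + 9.8553*sin(q)^4 - 8.561*sin(q)^3 - 7.9923*sin(q)^2 - 0.9052*sin(q) + 2.1316)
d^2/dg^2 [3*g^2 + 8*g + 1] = 6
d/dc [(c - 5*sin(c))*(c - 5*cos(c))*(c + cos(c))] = -(c - 5*sin(c))*(c - 5*cos(c))*(sin(c) - 1) + (c - 5*sin(c))*(c + cos(c))*(5*sin(c) + 1) - (c - 5*cos(c))*(c + cos(c))*(5*cos(c) - 1)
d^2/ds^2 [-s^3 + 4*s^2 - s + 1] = 8 - 6*s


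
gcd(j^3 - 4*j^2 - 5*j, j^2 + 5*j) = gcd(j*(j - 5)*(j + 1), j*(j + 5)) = j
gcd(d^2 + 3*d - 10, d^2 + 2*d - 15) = d + 5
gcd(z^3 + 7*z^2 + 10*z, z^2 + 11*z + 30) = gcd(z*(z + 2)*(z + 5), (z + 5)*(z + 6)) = z + 5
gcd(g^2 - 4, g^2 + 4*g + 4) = g + 2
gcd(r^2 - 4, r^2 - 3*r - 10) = r + 2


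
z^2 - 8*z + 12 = (z - 6)*(z - 2)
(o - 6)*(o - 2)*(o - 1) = o^3 - 9*o^2 + 20*o - 12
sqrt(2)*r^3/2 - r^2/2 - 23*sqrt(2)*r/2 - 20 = (r - 4*sqrt(2))*(r + 5*sqrt(2)/2)*(sqrt(2)*r/2 + 1)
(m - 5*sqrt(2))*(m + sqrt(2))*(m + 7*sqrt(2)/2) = m^3 - sqrt(2)*m^2/2 - 38*m - 35*sqrt(2)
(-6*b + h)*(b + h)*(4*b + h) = -24*b^3 - 26*b^2*h - b*h^2 + h^3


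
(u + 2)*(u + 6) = u^2 + 8*u + 12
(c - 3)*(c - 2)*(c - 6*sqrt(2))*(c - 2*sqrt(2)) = c^4 - 8*sqrt(2)*c^3 - 5*c^3 + 30*c^2 + 40*sqrt(2)*c^2 - 120*c - 48*sqrt(2)*c + 144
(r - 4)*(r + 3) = r^2 - r - 12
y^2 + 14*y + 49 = (y + 7)^2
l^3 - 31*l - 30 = (l - 6)*(l + 1)*(l + 5)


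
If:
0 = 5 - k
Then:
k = 5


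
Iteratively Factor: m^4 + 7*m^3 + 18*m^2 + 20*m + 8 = (m + 1)*(m^3 + 6*m^2 + 12*m + 8) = (m + 1)*(m + 2)*(m^2 + 4*m + 4) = (m + 1)*(m + 2)^2*(m + 2)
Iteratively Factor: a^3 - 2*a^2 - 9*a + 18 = (a - 3)*(a^2 + a - 6) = (a - 3)*(a + 3)*(a - 2)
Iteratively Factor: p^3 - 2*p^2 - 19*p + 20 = (p - 1)*(p^2 - p - 20) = (p - 5)*(p - 1)*(p + 4)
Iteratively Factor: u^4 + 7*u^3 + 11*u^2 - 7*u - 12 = (u + 1)*(u^3 + 6*u^2 + 5*u - 12) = (u + 1)*(u + 3)*(u^2 + 3*u - 4) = (u + 1)*(u + 3)*(u + 4)*(u - 1)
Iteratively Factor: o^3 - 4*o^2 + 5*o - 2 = (o - 1)*(o^2 - 3*o + 2) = (o - 1)^2*(o - 2)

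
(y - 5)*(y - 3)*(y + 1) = y^3 - 7*y^2 + 7*y + 15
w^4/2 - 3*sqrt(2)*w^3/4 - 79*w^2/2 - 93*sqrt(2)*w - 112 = (w/2 + sqrt(2))*(w - 8*sqrt(2))*(w + sqrt(2))*(w + 7*sqrt(2)/2)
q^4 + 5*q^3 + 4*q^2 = q^2*(q + 1)*(q + 4)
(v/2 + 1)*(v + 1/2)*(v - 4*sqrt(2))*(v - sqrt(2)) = v^4/2 - 5*sqrt(2)*v^3/2 + 5*v^3/4 - 25*sqrt(2)*v^2/4 + 9*v^2/2 - 5*sqrt(2)*v/2 + 10*v + 4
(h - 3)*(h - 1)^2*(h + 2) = h^4 - 3*h^3 - 3*h^2 + 11*h - 6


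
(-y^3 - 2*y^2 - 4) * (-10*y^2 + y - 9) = 10*y^5 + 19*y^4 + 7*y^3 + 58*y^2 - 4*y + 36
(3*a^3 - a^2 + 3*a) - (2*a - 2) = 3*a^3 - a^2 + a + 2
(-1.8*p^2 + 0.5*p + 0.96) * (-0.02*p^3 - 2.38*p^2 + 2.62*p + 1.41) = 0.036*p^5 + 4.274*p^4 - 5.9252*p^3 - 3.5128*p^2 + 3.2202*p + 1.3536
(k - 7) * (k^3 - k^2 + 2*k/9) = k^4 - 8*k^3 + 65*k^2/9 - 14*k/9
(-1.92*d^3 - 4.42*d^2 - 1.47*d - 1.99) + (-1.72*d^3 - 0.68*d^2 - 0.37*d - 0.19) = -3.64*d^3 - 5.1*d^2 - 1.84*d - 2.18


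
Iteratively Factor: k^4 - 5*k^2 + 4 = (k + 1)*(k^3 - k^2 - 4*k + 4) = (k - 2)*(k + 1)*(k^2 + k - 2) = (k - 2)*(k - 1)*(k + 1)*(k + 2)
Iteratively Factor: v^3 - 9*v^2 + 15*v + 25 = (v + 1)*(v^2 - 10*v + 25) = (v - 5)*(v + 1)*(v - 5)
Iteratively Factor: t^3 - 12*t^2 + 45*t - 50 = (t - 5)*(t^2 - 7*t + 10) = (t - 5)^2*(t - 2)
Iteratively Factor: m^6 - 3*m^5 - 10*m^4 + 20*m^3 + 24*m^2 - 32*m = (m + 2)*(m^5 - 5*m^4 + 20*m^2 - 16*m) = (m - 1)*(m + 2)*(m^4 - 4*m^3 - 4*m^2 + 16*m) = m*(m - 1)*(m + 2)*(m^3 - 4*m^2 - 4*m + 16) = m*(m - 4)*(m - 1)*(m + 2)*(m^2 - 4) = m*(m - 4)*(m - 2)*(m - 1)*(m + 2)*(m + 2)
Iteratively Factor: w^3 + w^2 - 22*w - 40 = (w + 4)*(w^2 - 3*w - 10) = (w - 5)*(w + 4)*(w + 2)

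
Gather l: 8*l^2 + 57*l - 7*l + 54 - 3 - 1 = 8*l^2 + 50*l + 50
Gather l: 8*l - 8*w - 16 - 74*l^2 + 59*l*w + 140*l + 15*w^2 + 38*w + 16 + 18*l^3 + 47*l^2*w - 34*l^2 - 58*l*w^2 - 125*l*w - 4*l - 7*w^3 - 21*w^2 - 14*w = 18*l^3 + l^2*(47*w - 108) + l*(-58*w^2 - 66*w + 144) - 7*w^3 - 6*w^2 + 16*w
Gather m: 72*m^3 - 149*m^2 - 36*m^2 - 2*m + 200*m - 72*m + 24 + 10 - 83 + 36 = 72*m^3 - 185*m^2 + 126*m - 13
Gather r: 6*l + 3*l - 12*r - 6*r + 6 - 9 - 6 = 9*l - 18*r - 9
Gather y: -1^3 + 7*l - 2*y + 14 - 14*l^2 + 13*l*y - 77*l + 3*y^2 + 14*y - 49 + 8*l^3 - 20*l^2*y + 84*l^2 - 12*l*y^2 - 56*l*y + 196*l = 8*l^3 + 70*l^2 + 126*l + y^2*(3 - 12*l) + y*(-20*l^2 - 43*l + 12) - 36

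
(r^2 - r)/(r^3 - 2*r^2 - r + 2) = r/(r^2 - r - 2)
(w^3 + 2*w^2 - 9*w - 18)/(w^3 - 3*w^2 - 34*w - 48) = (w - 3)/(w - 8)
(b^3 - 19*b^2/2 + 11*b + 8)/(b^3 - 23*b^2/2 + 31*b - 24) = (2*b + 1)/(2*b - 3)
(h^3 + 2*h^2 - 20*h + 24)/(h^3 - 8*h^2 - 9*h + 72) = (h^3 + 2*h^2 - 20*h + 24)/(h^3 - 8*h^2 - 9*h + 72)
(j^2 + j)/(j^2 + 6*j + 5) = j/(j + 5)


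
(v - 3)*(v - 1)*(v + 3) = v^3 - v^2 - 9*v + 9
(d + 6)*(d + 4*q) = d^2 + 4*d*q + 6*d + 24*q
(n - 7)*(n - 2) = n^2 - 9*n + 14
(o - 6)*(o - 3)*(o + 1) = o^3 - 8*o^2 + 9*o + 18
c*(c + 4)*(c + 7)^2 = c^4 + 18*c^3 + 105*c^2 + 196*c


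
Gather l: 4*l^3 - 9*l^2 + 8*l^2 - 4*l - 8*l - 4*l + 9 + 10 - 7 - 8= 4*l^3 - l^2 - 16*l + 4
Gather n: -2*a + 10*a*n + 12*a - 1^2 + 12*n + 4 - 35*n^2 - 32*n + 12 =10*a - 35*n^2 + n*(10*a - 20) + 15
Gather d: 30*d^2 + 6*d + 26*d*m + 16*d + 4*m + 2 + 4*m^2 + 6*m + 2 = 30*d^2 + d*(26*m + 22) + 4*m^2 + 10*m + 4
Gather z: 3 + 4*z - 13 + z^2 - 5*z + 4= z^2 - z - 6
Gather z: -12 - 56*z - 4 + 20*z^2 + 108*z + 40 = 20*z^2 + 52*z + 24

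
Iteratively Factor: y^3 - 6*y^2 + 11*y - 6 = (y - 3)*(y^2 - 3*y + 2) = (y - 3)*(y - 2)*(y - 1)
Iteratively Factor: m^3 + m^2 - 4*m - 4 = (m + 1)*(m^2 - 4) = (m - 2)*(m + 1)*(m + 2)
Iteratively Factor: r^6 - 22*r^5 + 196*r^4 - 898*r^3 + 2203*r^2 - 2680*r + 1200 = (r - 5)*(r^5 - 17*r^4 + 111*r^3 - 343*r^2 + 488*r - 240) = (r - 5)*(r - 1)*(r^4 - 16*r^3 + 95*r^2 - 248*r + 240) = (r - 5)^2*(r - 1)*(r^3 - 11*r^2 + 40*r - 48) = (r - 5)^2*(r - 3)*(r - 1)*(r^2 - 8*r + 16) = (r - 5)^2*(r - 4)*(r - 3)*(r - 1)*(r - 4)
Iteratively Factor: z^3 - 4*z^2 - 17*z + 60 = (z - 5)*(z^2 + z - 12) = (z - 5)*(z + 4)*(z - 3)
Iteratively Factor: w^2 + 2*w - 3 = (w - 1)*(w + 3)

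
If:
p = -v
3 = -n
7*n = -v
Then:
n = -3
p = -21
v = 21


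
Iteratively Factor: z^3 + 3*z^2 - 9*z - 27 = (z - 3)*(z^2 + 6*z + 9) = (z - 3)*(z + 3)*(z + 3)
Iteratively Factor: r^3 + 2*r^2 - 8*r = (r - 2)*(r^2 + 4*r) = (r - 2)*(r + 4)*(r)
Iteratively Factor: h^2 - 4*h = (h)*(h - 4)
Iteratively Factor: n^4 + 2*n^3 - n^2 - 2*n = (n + 2)*(n^3 - n) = (n - 1)*(n + 2)*(n^2 + n) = n*(n - 1)*(n + 2)*(n + 1)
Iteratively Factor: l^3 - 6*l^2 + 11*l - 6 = (l - 1)*(l^2 - 5*l + 6) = (l - 3)*(l - 1)*(l - 2)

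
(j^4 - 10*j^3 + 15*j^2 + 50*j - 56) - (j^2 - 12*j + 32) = j^4 - 10*j^3 + 14*j^2 + 62*j - 88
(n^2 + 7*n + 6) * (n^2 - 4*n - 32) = n^4 + 3*n^3 - 54*n^2 - 248*n - 192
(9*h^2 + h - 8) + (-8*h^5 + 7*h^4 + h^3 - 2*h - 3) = -8*h^5 + 7*h^4 + h^3 + 9*h^2 - h - 11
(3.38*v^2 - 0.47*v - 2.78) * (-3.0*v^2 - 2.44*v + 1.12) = -10.14*v^4 - 6.8372*v^3 + 13.2724*v^2 + 6.2568*v - 3.1136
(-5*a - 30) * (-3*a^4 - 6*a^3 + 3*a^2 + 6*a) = 15*a^5 + 120*a^4 + 165*a^3 - 120*a^2 - 180*a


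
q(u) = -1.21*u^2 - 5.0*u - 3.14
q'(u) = -2.42*u - 5.0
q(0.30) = -4.75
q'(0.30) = -5.73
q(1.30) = -11.68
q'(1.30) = -8.15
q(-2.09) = 2.02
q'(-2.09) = 0.06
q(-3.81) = -1.65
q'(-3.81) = 4.22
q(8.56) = -134.60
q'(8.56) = -25.72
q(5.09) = -59.94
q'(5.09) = -17.32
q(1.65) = -14.68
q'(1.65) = -8.99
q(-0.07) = -2.80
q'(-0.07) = -4.83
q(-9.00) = -56.15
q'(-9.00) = 16.78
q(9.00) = -146.15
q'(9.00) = -26.78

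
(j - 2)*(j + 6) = j^2 + 4*j - 12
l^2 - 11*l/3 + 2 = (l - 3)*(l - 2/3)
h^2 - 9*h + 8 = (h - 8)*(h - 1)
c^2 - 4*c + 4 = (c - 2)^2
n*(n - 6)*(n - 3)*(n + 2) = n^4 - 7*n^3 + 36*n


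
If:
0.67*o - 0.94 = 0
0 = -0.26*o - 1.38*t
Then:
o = 1.40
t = -0.26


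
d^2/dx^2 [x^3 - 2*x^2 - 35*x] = 6*x - 4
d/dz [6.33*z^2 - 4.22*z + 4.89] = 12.66*z - 4.22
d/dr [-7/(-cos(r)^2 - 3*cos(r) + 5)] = 7*(2*cos(r) + 3)*sin(r)/(cos(r)^2 + 3*cos(r) - 5)^2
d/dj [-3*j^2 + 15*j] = 15 - 6*j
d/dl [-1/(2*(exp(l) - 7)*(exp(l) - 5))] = (exp(l) - 6)*exp(l)/((exp(l) - 7)^2*(exp(l) - 5)^2)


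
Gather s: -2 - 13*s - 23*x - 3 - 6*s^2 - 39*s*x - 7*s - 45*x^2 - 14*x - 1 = -6*s^2 + s*(-39*x - 20) - 45*x^2 - 37*x - 6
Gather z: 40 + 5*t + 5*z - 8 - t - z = 4*t + 4*z + 32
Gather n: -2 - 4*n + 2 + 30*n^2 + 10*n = 30*n^2 + 6*n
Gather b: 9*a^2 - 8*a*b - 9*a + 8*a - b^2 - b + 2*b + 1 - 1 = 9*a^2 - a - b^2 + b*(1 - 8*a)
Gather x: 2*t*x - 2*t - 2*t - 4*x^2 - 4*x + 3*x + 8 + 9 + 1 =-4*t - 4*x^2 + x*(2*t - 1) + 18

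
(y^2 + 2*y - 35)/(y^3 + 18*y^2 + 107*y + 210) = (y - 5)/(y^2 + 11*y + 30)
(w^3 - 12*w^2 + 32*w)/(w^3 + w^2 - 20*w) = (w - 8)/(w + 5)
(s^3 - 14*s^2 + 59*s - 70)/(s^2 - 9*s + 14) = s - 5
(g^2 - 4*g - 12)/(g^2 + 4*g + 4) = (g - 6)/(g + 2)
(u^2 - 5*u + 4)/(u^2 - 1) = (u - 4)/(u + 1)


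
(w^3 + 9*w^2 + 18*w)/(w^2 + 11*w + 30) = w*(w + 3)/(w + 5)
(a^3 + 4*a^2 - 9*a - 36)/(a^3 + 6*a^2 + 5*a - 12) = (a - 3)/(a - 1)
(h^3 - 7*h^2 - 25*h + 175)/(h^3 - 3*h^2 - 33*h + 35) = (h - 5)/(h - 1)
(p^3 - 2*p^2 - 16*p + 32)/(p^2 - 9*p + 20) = (p^2 + 2*p - 8)/(p - 5)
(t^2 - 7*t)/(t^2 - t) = (t - 7)/(t - 1)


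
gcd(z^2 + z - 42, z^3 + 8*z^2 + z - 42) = z + 7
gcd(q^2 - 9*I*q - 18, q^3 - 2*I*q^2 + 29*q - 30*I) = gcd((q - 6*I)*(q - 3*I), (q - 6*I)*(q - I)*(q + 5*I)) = q - 6*I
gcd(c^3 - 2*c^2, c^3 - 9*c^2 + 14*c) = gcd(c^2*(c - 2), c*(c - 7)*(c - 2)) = c^2 - 2*c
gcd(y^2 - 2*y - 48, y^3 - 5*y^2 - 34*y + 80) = y - 8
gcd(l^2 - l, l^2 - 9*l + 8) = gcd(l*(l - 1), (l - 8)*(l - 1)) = l - 1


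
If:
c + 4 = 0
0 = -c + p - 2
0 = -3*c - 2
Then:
No Solution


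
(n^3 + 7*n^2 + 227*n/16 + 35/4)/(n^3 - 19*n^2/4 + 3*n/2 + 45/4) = (n^2 + 23*n/4 + 7)/(n^2 - 6*n + 9)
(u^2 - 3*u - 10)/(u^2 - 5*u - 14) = (u - 5)/(u - 7)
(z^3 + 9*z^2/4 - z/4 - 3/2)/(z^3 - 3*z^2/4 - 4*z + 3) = (z + 1)/(z - 2)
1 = 1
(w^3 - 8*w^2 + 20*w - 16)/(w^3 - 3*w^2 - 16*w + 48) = (w^2 - 4*w + 4)/(w^2 + w - 12)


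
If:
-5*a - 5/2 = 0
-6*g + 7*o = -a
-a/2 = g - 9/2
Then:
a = -1/2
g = 19/4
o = 29/7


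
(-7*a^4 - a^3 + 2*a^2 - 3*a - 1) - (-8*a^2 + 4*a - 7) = -7*a^4 - a^3 + 10*a^2 - 7*a + 6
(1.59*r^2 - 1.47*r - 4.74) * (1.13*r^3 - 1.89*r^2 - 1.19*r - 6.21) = 1.7967*r^5 - 4.6662*r^4 - 4.47*r^3 + 0.834*r^2 + 14.7693*r + 29.4354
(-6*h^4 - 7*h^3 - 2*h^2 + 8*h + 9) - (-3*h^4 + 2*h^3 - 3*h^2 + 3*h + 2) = -3*h^4 - 9*h^3 + h^2 + 5*h + 7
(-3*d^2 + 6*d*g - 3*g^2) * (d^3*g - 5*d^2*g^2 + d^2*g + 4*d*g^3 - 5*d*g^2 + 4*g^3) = -3*d^5*g + 21*d^4*g^2 - 3*d^4*g - 45*d^3*g^3 + 21*d^3*g^2 + 39*d^2*g^4 - 45*d^2*g^3 - 12*d*g^5 + 39*d*g^4 - 12*g^5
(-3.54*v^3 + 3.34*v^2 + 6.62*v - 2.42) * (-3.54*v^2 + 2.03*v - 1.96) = 12.5316*v^5 - 19.0098*v^4 - 9.7162*v^3 + 15.459*v^2 - 17.8878*v + 4.7432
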